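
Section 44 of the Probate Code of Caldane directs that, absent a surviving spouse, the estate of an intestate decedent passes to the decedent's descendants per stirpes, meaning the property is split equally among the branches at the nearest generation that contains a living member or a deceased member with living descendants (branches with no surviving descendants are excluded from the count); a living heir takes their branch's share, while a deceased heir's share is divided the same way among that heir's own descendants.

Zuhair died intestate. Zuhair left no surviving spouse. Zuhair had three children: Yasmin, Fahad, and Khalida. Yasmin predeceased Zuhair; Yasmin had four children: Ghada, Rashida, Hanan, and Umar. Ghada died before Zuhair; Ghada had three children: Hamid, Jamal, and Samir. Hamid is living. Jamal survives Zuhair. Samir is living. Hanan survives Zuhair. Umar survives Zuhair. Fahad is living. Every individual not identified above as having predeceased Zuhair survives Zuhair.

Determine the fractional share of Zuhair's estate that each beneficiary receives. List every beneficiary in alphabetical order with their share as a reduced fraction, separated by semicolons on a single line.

Fahad 1/3; Hamid 1/36; Hanan 1/12; Jamal 1/36; Khalida 1/3; Rashida 1/12; Samir 1/36; Umar 1/12

There is no surviving spouse, so the entire estate passes to Zuhair's descendants per stirpes.
The estate is divided into 3 equal shares of 1/3 among Yasmin, Fahad, Khalida.
Yasmin predeceased; the 1/3 allotted to Yasmin's branch passes to Yasmin's issue by representation.
The 1/3 is divided into 4 equal shares of 1/12 among Ghada, Rashida, Hanan, Umar.
Ghada predeceased; the 1/12 allotted to Ghada's branch passes to Ghada's issue by representation.
The 1/12 is divided into 3 equal shares of 1/36 among Hamid, Jamal, Samir.
Hamid is living and takes 1/36.
Jamal is living and takes 1/36.
Samir is living and takes 1/36.
Rashida is living and takes 1/12.
Hanan is living and takes 1/12.
Umar is living and takes 1/12.
Fahad is living and takes 1/3.
Khalida is living and takes 1/3.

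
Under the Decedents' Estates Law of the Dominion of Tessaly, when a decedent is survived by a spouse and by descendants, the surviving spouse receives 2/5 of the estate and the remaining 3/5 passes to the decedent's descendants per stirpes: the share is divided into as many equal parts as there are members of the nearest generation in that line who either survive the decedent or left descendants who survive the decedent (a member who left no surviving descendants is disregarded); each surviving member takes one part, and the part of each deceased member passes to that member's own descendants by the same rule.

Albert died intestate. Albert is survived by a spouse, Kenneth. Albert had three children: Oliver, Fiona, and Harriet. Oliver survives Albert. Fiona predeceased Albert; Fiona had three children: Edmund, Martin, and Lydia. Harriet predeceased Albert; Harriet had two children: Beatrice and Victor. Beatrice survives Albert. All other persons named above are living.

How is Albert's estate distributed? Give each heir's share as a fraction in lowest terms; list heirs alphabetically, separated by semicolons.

Beatrice 1/10; Edmund 1/15; Kenneth 2/5; Lydia 1/15; Martin 1/15; Oliver 1/5; Victor 1/10

Kenneth, as surviving spouse, takes 2/5.
The remaining 3/5 passes to Albert's descendants per stirpes.
The 3/5 is divided into 3 equal shares of 1/5 among Oliver, Fiona, Harriet.
Oliver is living and takes 1/5.
Fiona predeceased; the 1/5 allotted to Fiona's branch passes to Fiona's issue by representation.
The 1/5 is divided into 3 equal shares of 1/15 among Edmund, Martin, Lydia.
Edmund is living and takes 1/15.
Martin is living and takes 1/15.
Lydia is living and takes 1/15.
Harriet predeceased; the 1/5 allotted to Harriet's branch passes to Harriet's issue by representation.
The 1/5 is divided into 2 equal shares of 1/10 among Beatrice, Victor.
Beatrice is living and takes 1/10.
Victor is living and takes 1/10.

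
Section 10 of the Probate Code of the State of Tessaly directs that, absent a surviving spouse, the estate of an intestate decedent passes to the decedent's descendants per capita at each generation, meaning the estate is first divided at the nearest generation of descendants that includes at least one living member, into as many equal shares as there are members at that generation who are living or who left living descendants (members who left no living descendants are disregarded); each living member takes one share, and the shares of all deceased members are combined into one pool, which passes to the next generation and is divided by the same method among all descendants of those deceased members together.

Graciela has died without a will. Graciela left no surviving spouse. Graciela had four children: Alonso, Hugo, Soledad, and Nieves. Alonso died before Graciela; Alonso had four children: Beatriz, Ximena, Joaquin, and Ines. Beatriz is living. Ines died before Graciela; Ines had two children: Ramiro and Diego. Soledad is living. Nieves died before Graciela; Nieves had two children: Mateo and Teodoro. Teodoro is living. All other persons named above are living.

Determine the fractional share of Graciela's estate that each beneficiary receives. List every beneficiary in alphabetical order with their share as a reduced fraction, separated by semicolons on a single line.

Beatriz 1/12; Diego 1/24; Hugo 1/4; Joaquin 1/12; Mateo 1/12; Ramiro 1/24; Soledad 1/4; Teodoro 1/12; Ximena 1/12

There is no surviving spouse, so the entire estate passes to Graciela's descendants per capita at each generation.
At generation 1 (Alonso, Hugo, Soledad, Nieves) there are 4 shares of (1)/4 = 1/4 each.
Living: Hugo and Soledad — each takes 1/4.
Deceased: Alonso and Nieves. Their combined 1/2 is pooled and carried to generation 2.
At generation 2 (Beatriz, Ximena, Joaquin, Ines, Mateo, Teodoro) there are 6 shares of (1/2)/6 = 1/12 each.
Living: Beatriz, Ximena, Joaquin, Mateo, and Teodoro — each takes 1/12.
Deceased: Ines. That 1/12 share is carried to generation 3.
At generation 3 (Ramiro, Diego) there are 2 shares of (1/12)/2 = 1/24 each.
Living: Ramiro and Diego — each takes 1/24.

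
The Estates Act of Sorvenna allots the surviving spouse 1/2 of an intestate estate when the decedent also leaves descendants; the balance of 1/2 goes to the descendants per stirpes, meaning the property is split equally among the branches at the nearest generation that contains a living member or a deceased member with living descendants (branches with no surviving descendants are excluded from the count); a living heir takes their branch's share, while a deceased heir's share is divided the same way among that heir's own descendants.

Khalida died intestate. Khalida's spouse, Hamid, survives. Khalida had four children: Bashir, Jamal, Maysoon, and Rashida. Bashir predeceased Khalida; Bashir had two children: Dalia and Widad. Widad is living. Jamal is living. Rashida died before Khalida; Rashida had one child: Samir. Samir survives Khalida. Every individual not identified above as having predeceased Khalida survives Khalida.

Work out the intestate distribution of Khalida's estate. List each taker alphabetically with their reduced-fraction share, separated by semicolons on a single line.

Hamid, as surviving spouse, takes 1/2.
The remaining 1/2 passes to Khalida's descendants per stirpes.
The 1/2 is divided into 4 equal shares of 1/8 among Bashir, Jamal, Maysoon, Rashida.
Bashir predeceased; the 1/8 allotted to Bashir's branch passes to Bashir's issue by representation.
The 1/8 is divided into 2 equal shares of 1/16 among Dalia, Widad.
Dalia is living and takes 1/16.
Widad is living and takes 1/16.
Jamal is living and takes 1/8.
Maysoon is living and takes 1/8.
Rashida predeceased; the 1/8 allotted to Rashida's branch passes to Rashida's issue by representation.
Samir is the sole taker at this level and receives the full 1/8.

Dalia 1/16; Hamid 1/2; Jamal 1/8; Maysoon 1/8; Samir 1/8; Widad 1/16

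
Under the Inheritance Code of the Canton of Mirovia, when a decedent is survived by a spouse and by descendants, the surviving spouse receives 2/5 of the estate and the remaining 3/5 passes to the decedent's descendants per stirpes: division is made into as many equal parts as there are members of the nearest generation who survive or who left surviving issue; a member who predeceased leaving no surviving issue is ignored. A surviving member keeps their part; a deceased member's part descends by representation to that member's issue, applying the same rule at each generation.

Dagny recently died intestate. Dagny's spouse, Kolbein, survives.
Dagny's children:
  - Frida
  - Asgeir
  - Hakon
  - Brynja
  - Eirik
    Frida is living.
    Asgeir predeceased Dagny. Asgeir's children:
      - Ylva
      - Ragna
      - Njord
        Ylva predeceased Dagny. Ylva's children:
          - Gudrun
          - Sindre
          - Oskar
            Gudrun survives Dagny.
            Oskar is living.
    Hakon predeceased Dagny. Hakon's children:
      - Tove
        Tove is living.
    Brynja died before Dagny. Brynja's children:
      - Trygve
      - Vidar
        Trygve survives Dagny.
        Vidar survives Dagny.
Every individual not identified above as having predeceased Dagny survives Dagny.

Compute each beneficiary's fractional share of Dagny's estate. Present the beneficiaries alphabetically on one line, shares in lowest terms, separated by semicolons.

Kolbein, as surviving spouse, takes 2/5.
The remaining 3/5 passes to Dagny's descendants per stirpes.
The 3/5 is divided into 5 equal shares of 3/25 among Frida, Asgeir, Hakon, Brynja, Eirik.
Frida is living and takes 3/25.
Asgeir predeceased; the 3/25 allotted to Asgeir's branch passes to Asgeir's issue by representation.
The 3/25 is divided into 3 equal shares of 1/25 among Ylva, Ragna, Njord.
Ylva predeceased; the 1/25 allotted to Ylva's branch passes to Ylva's issue by representation.
The 1/25 is divided into 3 equal shares of 1/75 among Gudrun, Sindre, Oskar.
Gudrun is living and takes 1/75.
Sindre is living and takes 1/75.
Oskar is living and takes 1/75.
Ragna is living and takes 1/25.
Njord is living and takes 1/25.
Hakon predeceased; the 3/25 allotted to Hakon's branch passes to Hakon's issue by representation.
Tove is the sole taker at this level and receives the full 3/25.
Brynja predeceased; the 3/25 allotted to Brynja's branch passes to Brynja's issue by representation.
The 3/25 is divided into 2 equal shares of 3/50 among Trygve, Vidar.
Trygve is living and takes 3/50.
Vidar is living and takes 3/50.
Eirik is living and takes 3/25.

Eirik 3/25; Frida 3/25; Gudrun 1/75; Kolbein 2/5; Njord 1/25; Oskar 1/75; Ragna 1/25; Sindre 1/75; Tove 3/25; Trygve 3/50; Vidar 3/50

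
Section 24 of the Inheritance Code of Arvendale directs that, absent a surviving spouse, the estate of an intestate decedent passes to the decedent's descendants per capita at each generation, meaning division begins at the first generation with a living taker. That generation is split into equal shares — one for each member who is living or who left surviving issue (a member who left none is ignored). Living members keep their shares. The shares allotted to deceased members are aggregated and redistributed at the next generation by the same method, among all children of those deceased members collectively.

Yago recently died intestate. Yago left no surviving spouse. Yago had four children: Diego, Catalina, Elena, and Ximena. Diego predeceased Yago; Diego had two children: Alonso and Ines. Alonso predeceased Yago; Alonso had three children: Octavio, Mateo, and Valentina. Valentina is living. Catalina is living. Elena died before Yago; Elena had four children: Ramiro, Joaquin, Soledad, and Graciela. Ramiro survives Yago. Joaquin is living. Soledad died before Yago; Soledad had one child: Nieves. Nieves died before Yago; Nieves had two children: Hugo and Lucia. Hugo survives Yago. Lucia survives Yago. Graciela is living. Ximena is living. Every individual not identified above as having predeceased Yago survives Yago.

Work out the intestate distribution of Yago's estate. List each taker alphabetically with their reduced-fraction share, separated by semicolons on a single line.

There is no surviving spouse, so the entire estate passes to Yago's descendants per capita at each generation.
At generation 1 (Diego, Catalina, Elena, Ximena) there are 4 shares of (1)/4 = 1/4 each.
Living: Catalina and Ximena — each takes 1/4.
Deceased: Diego and Elena. Their combined 1/2 is pooled and carried to generation 2.
At generation 2 (Alonso, Ines, Ramiro, Joaquin, Soledad, Graciela) there are 6 shares of (1/2)/6 = 1/12 each.
Living: Ines, Ramiro, Joaquin, and Graciela — each takes 1/12.
Deceased: Alonso and Soledad. Their combined 1/6 is pooled and carried to generation 3.
At generation 3 (Octavio, Mateo, Valentina, Nieves) there are 4 shares of (1/6)/4 = 1/24 each.
Living: Octavio, Mateo, and Valentina — each takes 1/24.
Deceased: Nieves. That 1/24 share is carried to generation 4.
At generation 4 (Hugo, Lucia) there are 2 shares of (1/24)/2 = 1/48 each.
Living: Hugo and Lucia — each takes 1/48.

Catalina 1/4; Graciela 1/12; Hugo 1/48; Ines 1/12; Joaquin 1/12; Lucia 1/48; Mateo 1/24; Octavio 1/24; Ramiro 1/12; Valentina 1/24; Ximena 1/4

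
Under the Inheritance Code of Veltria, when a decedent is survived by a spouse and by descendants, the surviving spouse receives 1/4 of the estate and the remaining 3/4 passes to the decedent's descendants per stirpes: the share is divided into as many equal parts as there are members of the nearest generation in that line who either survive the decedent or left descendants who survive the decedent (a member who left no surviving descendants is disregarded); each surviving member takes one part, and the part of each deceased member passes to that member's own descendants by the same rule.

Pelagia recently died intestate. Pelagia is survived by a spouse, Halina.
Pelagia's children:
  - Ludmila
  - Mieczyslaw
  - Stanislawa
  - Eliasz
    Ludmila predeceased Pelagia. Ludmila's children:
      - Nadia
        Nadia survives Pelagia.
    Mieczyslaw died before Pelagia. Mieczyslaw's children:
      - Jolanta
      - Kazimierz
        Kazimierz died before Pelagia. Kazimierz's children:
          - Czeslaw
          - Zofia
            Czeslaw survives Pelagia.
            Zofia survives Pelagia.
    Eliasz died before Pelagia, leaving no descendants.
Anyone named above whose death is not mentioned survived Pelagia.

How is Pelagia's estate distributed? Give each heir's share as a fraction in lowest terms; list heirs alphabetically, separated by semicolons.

Halina, as surviving spouse, takes 1/4.
The remaining 3/4 passes to Pelagia's descendants per stirpes.
Eliasz left no surviving issue, so that branch lapses and is disregarded.
The 3/4 is divided into 3 equal shares of 1/4 among Ludmila, Mieczyslaw, Stanislawa.
Ludmila predeceased; the 1/4 allotted to Ludmila's branch passes to Ludmila's issue by representation.
Nadia is the sole taker at this level and receives the full 1/4.
Mieczyslaw predeceased; the 1/4 allotted to Mieczyslaw's branch passes to Mieczyslaw's issue by representation.
The 1/4 is divided into 2 equal shares of 1/8 among Jolanta, Kazimierz.
Jolanta is living and takes 1/8.
Kazimierz predeceased; the 1/8 allotted to Kazimierz's branch passes to Kazimierz's issue by representation.
The 1/8 is divided into 2 equal shares of 1/16 among Czeslaw, Zofia.
Czeslaw is living and takes 1/16.
Zofia is living and takes 1/16.
Stanislawa is living and takes 1/4.

Czeslaw 1/16; Halina 1/4; Jolanta 1/8; Nadia 1/4; Stanislawa 1/4; Zofia 1/16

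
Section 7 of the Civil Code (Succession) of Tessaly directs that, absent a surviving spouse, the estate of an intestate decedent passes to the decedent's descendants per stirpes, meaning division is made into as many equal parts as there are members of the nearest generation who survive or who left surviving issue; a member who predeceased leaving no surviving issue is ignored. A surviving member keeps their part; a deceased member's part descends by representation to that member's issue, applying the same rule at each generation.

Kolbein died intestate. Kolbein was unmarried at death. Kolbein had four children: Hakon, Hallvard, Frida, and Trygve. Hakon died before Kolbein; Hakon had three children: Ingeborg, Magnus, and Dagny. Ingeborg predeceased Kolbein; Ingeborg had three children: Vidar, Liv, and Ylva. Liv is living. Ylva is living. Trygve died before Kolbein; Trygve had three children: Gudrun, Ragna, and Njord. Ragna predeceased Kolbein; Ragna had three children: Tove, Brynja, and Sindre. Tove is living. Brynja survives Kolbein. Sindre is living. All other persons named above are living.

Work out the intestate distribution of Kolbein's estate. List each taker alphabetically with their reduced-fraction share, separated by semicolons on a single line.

Brynja 1/36; Dagny 1/12; Frida 1/4; Gudrun 1/12; Hallvard 1/4; Liv 1/36; Magnus 1/12; Njord 1/12; Sindre 1/36; Tove 1/36; Vidar 1/36; Ylva 1/36

There is no surviving spouse, so the entire estate passes to Kolbein's descendants per stirpes.
The estate is divided into 4 equal shares of 1/4 among Hakon, Hallvard, Frida, Trygve.
Hakon predeceased; the 1/4 allotted to Hakon's branch passes to Hakon's issue by representation.
The 1/4 is divided into 3 equal shares of 1/12 among Ingeborg, Magnus, Dagny.
Ingeborg predeceased; the 1/12 allotted to Ingeborg's branch passes to Ingeborg's issue by representation.
The 1/12 is divided into 3 equal shares of 1/36 among Vidar, Liv, Ylva.
Vidar is living and takes 1/36.
Liv is living and takes 1/36.
Ylva is living and takes 1/36.
Magnus is living and takes 1/12.
Dagny is living and takes 1/12.
Hallvard is living and takes 1/4.
Frida is living and takes 1/4.
Trygve predeceased; the 1/4 allotted to Trygve's branch passes to Trygve's issue by representation.
The 1/4 is divided into 3 equal shares of 1/12 among Gudrun, Ragna, Njord.
Gudrun is living and takes 1/12.
Ragna predeceased; the 1/12 allotted to Ragna's branch passes to Ragna's issue by representation.
The 1/12 is divided into 3 equal shares of 1/36 among Tove, Brynja, Sindre.
Tove is living and takes 1/36.
Brynja is living and takes 1/36.
Sindre is living and takes 1/36.
Njord is living and takes 1/12.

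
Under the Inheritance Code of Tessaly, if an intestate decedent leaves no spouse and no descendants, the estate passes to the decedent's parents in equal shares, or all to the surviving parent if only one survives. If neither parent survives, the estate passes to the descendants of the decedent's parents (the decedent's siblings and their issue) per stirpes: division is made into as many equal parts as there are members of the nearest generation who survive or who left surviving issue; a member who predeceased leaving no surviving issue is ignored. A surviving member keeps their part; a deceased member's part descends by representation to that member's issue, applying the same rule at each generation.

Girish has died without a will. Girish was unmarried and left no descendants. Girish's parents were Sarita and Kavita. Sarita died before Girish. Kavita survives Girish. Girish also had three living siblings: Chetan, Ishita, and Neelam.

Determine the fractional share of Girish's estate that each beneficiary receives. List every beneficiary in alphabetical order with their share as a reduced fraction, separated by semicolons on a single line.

Kavita 1

Only one parent, Kavita, survives, so Kavita takes the entire estate. The siblings take nothing because a surviving parent has priority.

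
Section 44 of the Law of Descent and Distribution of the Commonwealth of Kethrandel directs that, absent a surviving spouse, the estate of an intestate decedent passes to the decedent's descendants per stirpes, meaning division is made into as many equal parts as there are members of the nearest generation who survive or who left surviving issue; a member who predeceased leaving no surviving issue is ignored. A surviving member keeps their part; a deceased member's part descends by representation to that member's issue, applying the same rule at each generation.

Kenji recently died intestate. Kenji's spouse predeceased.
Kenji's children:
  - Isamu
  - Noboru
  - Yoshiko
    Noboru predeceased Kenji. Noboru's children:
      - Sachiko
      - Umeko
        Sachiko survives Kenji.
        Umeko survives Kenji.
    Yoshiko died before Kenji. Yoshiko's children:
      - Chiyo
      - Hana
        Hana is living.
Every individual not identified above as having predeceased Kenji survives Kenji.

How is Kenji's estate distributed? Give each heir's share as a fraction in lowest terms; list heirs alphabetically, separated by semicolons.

Chiyo 1/6; Hana 1/6; Isamu 1/3; Sachiko 1/6; Umeko 1/6

There is no surviving spouse, so the entire estate passes to Kenji's descendants per stirpes.
The estate is divided into 3 equal shares of 1/3 among Isamu, Noboru, Yoshiko.
Isamu is living and takes 1/3.
Noboru predeceased; the 1/3 allotted to Noboru's branch passes to Noboru's issue by representation.
The 1/3 is divided into 2 equal shares of 1/6 among Sachiko, Umeko.
Sachiko is living and takes 1/6.
Umeko is living and takes 1/6.
Yoshiko predeceased; the 1/3 allotted to Yoshiko's branch passes to Yoshiko's issue by representation.
The 1/3 is divided into 2 equal shares of 1/6 among Chiyo, Hana.
Chiyo is living and takes 1/6.
Hana is living and takes 1/6.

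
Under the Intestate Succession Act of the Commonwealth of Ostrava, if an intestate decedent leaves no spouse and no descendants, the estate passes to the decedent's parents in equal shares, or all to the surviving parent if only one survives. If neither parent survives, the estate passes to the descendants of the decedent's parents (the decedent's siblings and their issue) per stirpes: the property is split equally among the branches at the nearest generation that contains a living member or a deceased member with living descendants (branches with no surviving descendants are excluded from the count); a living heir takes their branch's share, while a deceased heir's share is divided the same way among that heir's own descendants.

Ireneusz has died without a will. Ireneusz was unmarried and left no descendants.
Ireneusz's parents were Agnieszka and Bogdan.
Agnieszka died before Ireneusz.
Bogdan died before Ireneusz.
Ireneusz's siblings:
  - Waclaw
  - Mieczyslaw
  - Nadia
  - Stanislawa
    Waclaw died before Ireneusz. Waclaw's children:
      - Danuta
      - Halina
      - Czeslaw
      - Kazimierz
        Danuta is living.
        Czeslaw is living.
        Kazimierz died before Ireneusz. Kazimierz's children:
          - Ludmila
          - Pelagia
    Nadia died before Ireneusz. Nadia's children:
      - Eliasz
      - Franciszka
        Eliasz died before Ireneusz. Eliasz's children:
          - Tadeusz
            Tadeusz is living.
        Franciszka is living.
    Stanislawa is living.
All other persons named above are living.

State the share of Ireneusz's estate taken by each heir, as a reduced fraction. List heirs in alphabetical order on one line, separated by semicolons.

Neither parent survives and there are no descendants, so the estate passes to Ireneusz's siblings and their issue per stirpes.
The estate is divided into 4 equal shares of 1/4 among Waclaw, Mieczyslaw, Nadia, Stanislawa.
Waclaw predeceased; the 1/4 allotted to Waclaw's branch passes to Waclaw's issue by representation.
The 1/4 is divided into 4 equal shares of 1/16 among Danuta, Halina, Czeslaw, Kazimierz.
Danuta is living and takes 1/16.
Halina is living and takes 1/16.
Czeslaw is living and takes 1/16.
Kazimierz predeceased; the 1/16 allotted to Kazimierz's branch passes to Kazimierz's issue by representation.
The 1/16 is divided into 2 equal shares of 1/32 among Ludmila, Pelagia.
Ludmila is living and takes 1/32.
Pelagia is living and takes 1/32.
Mieczyslaw is living and takes 1/4.
Nadia predeceased; the 1/4 allotted to Nadia's branch passes to Nadia's issue by representation.
The 1/4 is divided into 2 equal shares of 1/8 among Eliasz, Franciszka.
Eliasz predeceased; the 1/8 allotted to Eliasz's branch passes to Eliasz's issue by representation.
Tadeusz is the sole taker at this level and receives the full 1/8.
Franciszka is living and takes 1/8.
Stanislawa is living and takes 1/4.

Czeslaw 1/16; Danuta 1/16; Franciszka 1/8; Halina 1/16; Ludmila 1/32; Mieczyslaw 1/4; Pelagia 1/32; Stanislawa 1/4; Tadeusz 1/8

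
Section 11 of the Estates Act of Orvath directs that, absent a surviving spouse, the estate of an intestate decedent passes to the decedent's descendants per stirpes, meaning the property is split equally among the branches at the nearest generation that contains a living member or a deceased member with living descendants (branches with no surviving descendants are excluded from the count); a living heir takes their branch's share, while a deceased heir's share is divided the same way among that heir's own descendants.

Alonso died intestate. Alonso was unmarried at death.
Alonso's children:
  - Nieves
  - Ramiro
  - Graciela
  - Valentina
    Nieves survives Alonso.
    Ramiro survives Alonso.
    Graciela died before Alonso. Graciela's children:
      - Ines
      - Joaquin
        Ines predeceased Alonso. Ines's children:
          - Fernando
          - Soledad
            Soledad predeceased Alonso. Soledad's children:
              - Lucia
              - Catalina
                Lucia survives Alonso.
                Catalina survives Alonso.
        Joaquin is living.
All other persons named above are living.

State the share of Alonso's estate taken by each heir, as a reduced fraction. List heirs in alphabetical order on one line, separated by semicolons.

Catalina 1/32; Fernando 1/16; Joaquin 1/8; Lucia 1/32; Nieves 1/4; Ramiro 1/4; Valentina 1/4

There is no surviving spouse, so the entire estate passes to Alonso's descendants per stirpes.
The estate is divided into 4 equal shares of 1/4 among Nieves, Ramiro, Graciela, Valentina.
Nieves is living and takes 1/4.
Ramiro is living and takes 1/4.
Graciela predeceased; the 1/4 allotted to Graciela's branch passes to Graciela's issue by representation.
The 1/4 is divided into 2 equal shares of 1/8 among Ines, Joaquin.
Ines predeceased; the 1/8 allotted to Ines's branch passes to Ines's issue by representation.
The 1/8 is divided into 2 equal shares of 1/16 among Fernando, Soledad.
Fernando is living and takes 1/16.
Soledad predeceased; the 1/16 allotted to Soledad's branch passes to Soledad's issue by representation.
The 1/16 is divided into 2 equal shares of 1/32 among Lucia, Catalina.
Lucia is living and takes 1/32.
Catalina is living and takes 1/32.
Joaquin is living and takes 1/8.
Valentina is living and takes 1/4.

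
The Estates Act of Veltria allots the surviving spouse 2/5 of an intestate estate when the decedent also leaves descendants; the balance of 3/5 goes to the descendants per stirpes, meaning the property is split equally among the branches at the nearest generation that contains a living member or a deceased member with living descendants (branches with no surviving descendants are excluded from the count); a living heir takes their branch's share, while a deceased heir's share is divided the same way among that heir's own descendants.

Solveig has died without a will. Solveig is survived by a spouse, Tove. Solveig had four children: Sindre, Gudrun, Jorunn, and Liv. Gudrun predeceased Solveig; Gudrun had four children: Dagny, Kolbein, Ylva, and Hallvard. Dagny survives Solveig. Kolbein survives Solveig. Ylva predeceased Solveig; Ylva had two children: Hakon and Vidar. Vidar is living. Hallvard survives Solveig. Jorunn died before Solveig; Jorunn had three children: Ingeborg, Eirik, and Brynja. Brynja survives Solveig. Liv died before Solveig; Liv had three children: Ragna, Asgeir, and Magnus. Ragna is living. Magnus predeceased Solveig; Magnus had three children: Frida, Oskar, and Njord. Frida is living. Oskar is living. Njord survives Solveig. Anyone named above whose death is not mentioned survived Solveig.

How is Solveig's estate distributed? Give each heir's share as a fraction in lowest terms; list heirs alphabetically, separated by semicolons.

Asgeir 1/20; Brynja 1/20; Dagny 3/80; Eirik 1/20; Frida 1/60; Hakon 3/160; Hallvard 3/80; Ingeborg 1/20; Kolbein 3/80; Njord 1/60; Oskar 1/60; Ragna 1/20; Sindre 3/20; Tove 2/5; Vidar 3/160

Tove, as surviving spouse, takes 2/5.
The remaining 3/5 passes to Solveig's descendants per stirpes.
The 3/5 is divided into 4 equal shares of 3/20 among Sindre, Gudrun, Jorunn, Liv.
Sindre is living and takes 3/20.
Gudrun predeceased; the 3/20 allotted to Gudrun's branch passes to Gudrun's issue by representation.
The 3/20 is divided into 4 equal shares of 3/80 among Dagny, Kolbein, Ylva, Hallvard.
Dagny is living and takes 3/80.
Kolbein is living and takes 3/80.
Ylva predeceased; the 3/80 allotted to Ylva's branch passes to Ylva's issue by representation.
The 3/80 is divided into 2 equal shares of 3/160 among Hakon, Vidar.
Hakon is living and takes 3/160.
Vidar is living and takes 3/160.
Hallvard is living and takes 3/80.
Jorunn predeceased; the 3/20 allotted to Jorunn's branch passes to Jorunn's issue by representation.
The 3/20 is divided into 3 equal shares of 1/20 among Ingeborg, Eirik, Brynja.
Ingeborg is living and takes 1/20.
Eirik is living and takes 1/20.
Brynja is living and takes 1/20.
Liv predeceased; the 3/20 allotted to Liv's branch passes to Liv's issue by representation.
The 3/20 is divided into 3 equal shares of 1/20 among Ragna, Asgeir, Magnus.
Ragna is living and takes 1/20.
Asgeir is living and takes 1/20.
Magnus predeceased; the 1/20 allotted to Magnus's branch passes to Magnus's issue by representation.
The 1/20 is divided into 3 equal shares of 1/60 among Frida, Oskar, Njord.
Frida is living and takes 1/60.
Oskar is living and takes 1/60.
Njord is living and takes 1/60.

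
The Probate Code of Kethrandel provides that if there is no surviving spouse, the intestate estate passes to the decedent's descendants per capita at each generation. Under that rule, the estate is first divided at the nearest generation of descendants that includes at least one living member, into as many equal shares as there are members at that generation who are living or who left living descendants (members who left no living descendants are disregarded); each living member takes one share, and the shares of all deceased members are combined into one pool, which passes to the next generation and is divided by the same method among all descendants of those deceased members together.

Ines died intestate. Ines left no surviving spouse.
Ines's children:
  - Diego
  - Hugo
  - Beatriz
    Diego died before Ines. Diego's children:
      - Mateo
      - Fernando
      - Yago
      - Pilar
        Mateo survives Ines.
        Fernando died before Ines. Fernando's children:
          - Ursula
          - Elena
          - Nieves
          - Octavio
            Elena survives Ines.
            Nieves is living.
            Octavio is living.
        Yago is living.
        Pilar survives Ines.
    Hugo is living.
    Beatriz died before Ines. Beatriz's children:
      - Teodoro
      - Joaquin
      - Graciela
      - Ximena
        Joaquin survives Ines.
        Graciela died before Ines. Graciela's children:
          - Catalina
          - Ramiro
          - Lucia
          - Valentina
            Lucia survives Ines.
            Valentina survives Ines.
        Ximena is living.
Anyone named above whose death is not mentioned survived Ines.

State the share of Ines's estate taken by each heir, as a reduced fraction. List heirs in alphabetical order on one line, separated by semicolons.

There is no surviving spouse, so the entire estate passes to Ines's descendants per capita at each generation.
At generation 1 (Diego, Hugo, Beatriz) there are 3 shares of (1)/3 = 1/3 each.
Living: Hugo — each takes 1/3.
Deceased: Diego and Beatriz. Their combined 2/3 is pooled and carried to generation 2.
At generation 2 (Mateo, Fernando, Yago, Pilar, Teodoro, Joaquin, Graciela, Ximena) there are 8 shares of (2/3)/8 = 1/12 each.
Living: Mateo, Yago, Pilar, Teodoro, Joaquin, and Ximena — each takes 1/12.
Deceased: Fernando and Graciela. Their combined 1/6 is pooled and carried to generation 3.
At generation 3 (Ursula, Elena, Nieves, Octavio, Catalina, Ramiro, Lucia, Valentina) there are 8 shares of (1/6)/8 = 1/48 each.
Living: Ursula, Elena, Nieves, Octavio, Catalina, Ramiro, Lucia, and Valentina — each takes 1/48.

Catalina 1/48; Elena 1/48; Hugo 1/3; Joaquin 1/12; Lucia 1/48; Mateo 1/12; Nieves 1/48; Octavio 1/48; Pilar 1/12; Ramiro 1/48; Teodoro 1/12; Ursula 1/48; Valentina 1/48; Ximena 1/12; Yago 1/12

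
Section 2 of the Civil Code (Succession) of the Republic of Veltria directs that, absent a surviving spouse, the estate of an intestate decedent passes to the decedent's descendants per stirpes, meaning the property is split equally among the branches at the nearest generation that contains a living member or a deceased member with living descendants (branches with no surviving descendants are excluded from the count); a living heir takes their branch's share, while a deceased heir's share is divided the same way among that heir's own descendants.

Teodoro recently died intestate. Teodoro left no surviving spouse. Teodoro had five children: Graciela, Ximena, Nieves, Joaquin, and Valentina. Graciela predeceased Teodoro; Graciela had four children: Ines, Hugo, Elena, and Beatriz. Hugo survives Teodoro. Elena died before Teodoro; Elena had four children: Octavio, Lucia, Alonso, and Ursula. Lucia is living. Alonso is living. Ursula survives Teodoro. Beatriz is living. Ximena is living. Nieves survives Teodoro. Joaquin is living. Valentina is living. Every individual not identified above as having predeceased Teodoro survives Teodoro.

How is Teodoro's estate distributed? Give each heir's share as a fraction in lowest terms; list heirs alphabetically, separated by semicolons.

There is no surviving spouse, so the entire estate passes to Teodoro's descendants per stirpes.
The estate is divided into 5 equal shares of 1/5 among Graciela, Ximena, Nieves, Joaquin, Valentina.
Graciela predeceased; the 1/5 allotted to Graciela's branch passes to Graciela's issue by representation.
The 1/5 is divided into 4 equal shares of 1/20 among Ines, Hugo, Elena, Beatriz.
Ines is living and takes 1/20.
Hugo is living and takes 1/20.
Elena predeceased; the 1/20 allotted to Elena's branch passes to Elena's issue by representation.
The 1/20 is divided into 4 equal shares of 1/80 among Octavio, Lucia, Alonso, Ursula.
Octavio is living and takes 1/80.
Lucia is living and takes 1/80.
Alonso is living and takes 1/80.
Ursula is living and takes 1/80.
Beatriz is living and takes 1/20.
Ximena is living and takes 1/5.
Nieves is living and takes 1/5.
Joaquin is living and takes 1/5.
Valentina is living and takes 1/5.

Alonso 1/80; Beatriz 1/20; Hugo 1/20; Ines 1/20; Joaquin 1/5; Lucia 1/80; Nieves 1/5; Octavio 1/80; Ursula 1/80; Valentina 1/5; Ximena 1/5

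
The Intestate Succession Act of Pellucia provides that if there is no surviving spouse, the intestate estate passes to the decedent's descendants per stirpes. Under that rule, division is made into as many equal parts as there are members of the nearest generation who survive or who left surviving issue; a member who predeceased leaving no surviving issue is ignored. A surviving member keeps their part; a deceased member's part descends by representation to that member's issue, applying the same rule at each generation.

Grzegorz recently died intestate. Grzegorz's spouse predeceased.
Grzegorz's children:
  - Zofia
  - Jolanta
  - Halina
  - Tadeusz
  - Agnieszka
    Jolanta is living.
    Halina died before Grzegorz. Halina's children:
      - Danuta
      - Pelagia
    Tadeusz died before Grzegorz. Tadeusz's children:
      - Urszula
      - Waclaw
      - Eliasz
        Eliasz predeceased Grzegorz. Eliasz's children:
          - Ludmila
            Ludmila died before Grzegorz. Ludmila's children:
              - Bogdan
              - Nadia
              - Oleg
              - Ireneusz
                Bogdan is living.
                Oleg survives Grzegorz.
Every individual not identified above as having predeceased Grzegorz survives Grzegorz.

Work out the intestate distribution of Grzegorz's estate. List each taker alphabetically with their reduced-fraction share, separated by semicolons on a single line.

Agnieszka 1/5; Bogdan 1/60; Danuta 1/10; Ireneusz 1/60; Jolanta 1/5; Nadia 1/60; Oleg 1/60; Pelagia 1/10; Urszula 1/15; Waclaw 1/15; Zofia 1/5

There is no surviving spouse, so the entire estate passes to Grzegorz's descendants per stirpes.
The estate is divided into 5 equal shares of 1/5 among Zofia, Jolanta, Halina, Tadeusz, Agnieszka.
Zofia is living and takes 1/5.
Jolanta is living and takes 1/5.
Halina predeceased; the 1/5 allotted to Halina's branch passes to Halina's issue by representation.
The 1/5 is divided into 2 equal shares of 1/10 among Danuta, Pelagia.
Danuta is living and takes 1/10.
Pelagia is living and takes 1/10.
Tadeusz predeceased; the 1/5 allotted to Tadeusz's branch passes to Tadeusz's issue by representation.
The 1/5 is divided into 3 equal shares of 1/15 among Urszula, Waclaw, Eliasz.
Urszula is living and takes 1/15.
Waclaw is living and takes 1/15.
Eliasz predeceased; the 1/15 allotted to Eliasz's branch passes to Eliasz's issue by representation.
Ludmila's line is the sole branch at this level, so the full 1/15 passes to Ludmila's issue by representation.
The 1/15 is divided into 4 equal shares of 1/60 among Bogdan, Nadia, Oleg, Ireneusz.
Bogdan is living and takes 1/60.
Nadia is living and takes 1/60.
Oleg is living and takes 1/60.
Ireneusz is living and takes 1/60.
Agnieszka is living and takes 1/5.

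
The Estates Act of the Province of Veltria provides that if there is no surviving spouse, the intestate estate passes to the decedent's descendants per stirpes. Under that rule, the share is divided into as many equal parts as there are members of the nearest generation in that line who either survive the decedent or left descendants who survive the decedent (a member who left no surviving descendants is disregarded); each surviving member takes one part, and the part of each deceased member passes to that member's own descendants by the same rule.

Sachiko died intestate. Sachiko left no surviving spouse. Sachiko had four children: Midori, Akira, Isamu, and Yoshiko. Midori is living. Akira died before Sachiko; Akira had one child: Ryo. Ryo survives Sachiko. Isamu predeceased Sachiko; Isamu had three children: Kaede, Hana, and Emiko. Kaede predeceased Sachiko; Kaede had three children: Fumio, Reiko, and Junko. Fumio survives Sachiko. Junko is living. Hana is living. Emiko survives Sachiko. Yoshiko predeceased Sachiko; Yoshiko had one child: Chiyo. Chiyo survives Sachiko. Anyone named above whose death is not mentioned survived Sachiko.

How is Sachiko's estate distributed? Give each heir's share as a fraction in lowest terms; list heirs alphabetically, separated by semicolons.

Chiyo 1/4; Emiko 1/12; Fumio 1/36; Hana 1/12; Junko 1/36; Midori 1/4; Reiko 1/36; Ryo 1/4

There is no surviving spouse, so the entire estate passes to Sachiko's descendants per stirpes.
The estate is divided into 4 equal shares of 1/4 among Midori, Akira, Isamu, Yoshiko.
Midori is living and takes 1/4.
Akira predeceased; the 1/4 allotted to Akira's branch passes to Akira's issue by representation.
Ryo is the sole taker at this level and receives the full 1/4.
Isamu predeceased; the 1/4 allotted to Isamu's branch passes to Isamu's issue by representation.
The 1/4 is divided into 3 equal shares of 1/12 among Kaede, Hana, Emiko.
Kaede predeceased; the 1/12 allotted to Kaede's branch passes to Kaede's issue by representation.
The 1/12 is divided into 3 equal shares of 1/36 among Fumio, Reiko, Junko.
Fumio is living and takes 1/36.
Reiko is living and takes 1/36.
Junko is living and takes 1/36.
Hana is living and takes 1/12.
Emiko is living and takes 1/12.
Yoshiko predeceased; the 1/4 allotted to Yoshiko's branch passes to Yoshiko's issue by representation.
Chiyo is the sole taker at this level and receives the full 1/4.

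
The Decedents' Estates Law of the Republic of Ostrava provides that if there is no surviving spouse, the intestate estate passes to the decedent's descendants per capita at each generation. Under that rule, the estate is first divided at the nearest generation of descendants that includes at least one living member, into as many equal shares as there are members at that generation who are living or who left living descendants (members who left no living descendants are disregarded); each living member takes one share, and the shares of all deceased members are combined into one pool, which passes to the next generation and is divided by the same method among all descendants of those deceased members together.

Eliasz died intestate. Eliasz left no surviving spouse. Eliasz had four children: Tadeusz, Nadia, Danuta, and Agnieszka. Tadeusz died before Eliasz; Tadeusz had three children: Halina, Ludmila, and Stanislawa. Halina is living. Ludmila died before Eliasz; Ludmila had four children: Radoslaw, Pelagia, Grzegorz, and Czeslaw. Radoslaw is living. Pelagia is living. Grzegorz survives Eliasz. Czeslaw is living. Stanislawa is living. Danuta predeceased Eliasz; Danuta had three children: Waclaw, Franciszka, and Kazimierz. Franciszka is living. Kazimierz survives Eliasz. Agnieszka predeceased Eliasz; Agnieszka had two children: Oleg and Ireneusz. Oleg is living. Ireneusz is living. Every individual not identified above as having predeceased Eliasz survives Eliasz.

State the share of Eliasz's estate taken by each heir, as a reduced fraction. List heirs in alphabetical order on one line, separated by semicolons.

Czeslaw 3/128; Franciszka 3/32; Grzegorz 3/128; Halina 3/32; Ireneusz 3/32; Kazimierz 3/32; Nadia 1/4; Oleg 3/32; Pelagia 3/128; Radoslaw 3/128; Stanislawa 3/32; Waclaw 3/32

There is no surviving spouse, so the entire estate passes to Eliasz's descendants per capita at each generation.
At generation 1 (Tadeusz, Nadia, Danuta, Agnieszka) there are 4 shares of (1)/4 = 1/4 each.
Living: Nadia — each takes 1/4.
Deceased: Tadeusz, Danuta, and Agnieszka. Their combined 3/4 is pooled and carried to generation 2.
At generation 2 (Halina, Ludmila, Stanislawa, Waclaw, Franciszka, Kazimierz, Oleg, Ireneusz) there are 8 shares of (3/4)/8 = 3/32 each.
Living: Halina, Stanislawa, Waclaw, Franciszka, Kazimierz, Oleg, and Ireneusz — each takes 3/32.
Deceased: Ludmila. That 3/32 share is carried to generation 3.
At generation 3 (Radoslaw, Pelagia, Grzegorz, Czeslaw) there are 4 shares of (3/32)/4 = 3/128 each.
Living: Radoslaw, Pelagia, Grzegorz, and Czeslaw — each takes 3/128.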